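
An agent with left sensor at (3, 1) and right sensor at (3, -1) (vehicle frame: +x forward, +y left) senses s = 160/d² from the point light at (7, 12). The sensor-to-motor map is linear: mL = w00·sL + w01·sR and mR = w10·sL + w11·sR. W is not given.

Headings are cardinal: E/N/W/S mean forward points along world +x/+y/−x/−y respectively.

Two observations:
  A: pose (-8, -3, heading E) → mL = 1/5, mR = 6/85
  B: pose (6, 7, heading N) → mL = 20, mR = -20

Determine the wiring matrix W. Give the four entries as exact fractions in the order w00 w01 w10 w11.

0 1/2 1 -1

obs A: pose=(-8,-3,E) → sL=8/17, sR=2/5, mL=1/5, mR=6/85
obs B: pose=(6,7,N) → sL=20, sR=40, mL=20, mR=-20
sensor matrix S = [[8/17, 2/5], [20, 40]]; det S = 184/17
solve [mL_A; mL_B] = S·[w00; w01] and [mR_A; mR_B] = S·[w10; w11]:
  w00 = 0, w01 = 1/2, w10 = 1, w11 = -1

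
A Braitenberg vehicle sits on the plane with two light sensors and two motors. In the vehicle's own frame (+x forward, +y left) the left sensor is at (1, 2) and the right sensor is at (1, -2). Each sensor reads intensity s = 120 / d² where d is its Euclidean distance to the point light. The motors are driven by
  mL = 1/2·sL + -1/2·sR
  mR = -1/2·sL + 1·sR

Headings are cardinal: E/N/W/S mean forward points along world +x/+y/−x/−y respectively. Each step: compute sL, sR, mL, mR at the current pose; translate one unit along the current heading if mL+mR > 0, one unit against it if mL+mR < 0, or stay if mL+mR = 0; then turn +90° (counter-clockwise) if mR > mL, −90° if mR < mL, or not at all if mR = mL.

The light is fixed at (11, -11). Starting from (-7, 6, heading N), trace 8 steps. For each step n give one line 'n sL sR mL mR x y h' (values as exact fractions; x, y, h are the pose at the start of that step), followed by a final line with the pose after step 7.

0 30/181 6/29 -108/5249 651/5249 -7 6 N
1 120/617 120/761 8640/469537 28380/469537 -7 7 W
2 60/289 12/73 456/21097 1278/21097 -8 7 S
3 24/137 40/183 -544/25071 3284/25071 -8 6 E
4 30/181 6/29 -108/5249 651/5249 -7 6 N
5 120/617 120/761 8640/469537 28380/469537 -7 7 W
6 60/289 12/73 456/21097 1278/21097 -8 7 S
7 24/137 40/183 -544/25071 3284/25071 -8 6 E
final -7 6 N

n=0: pose=(-7,6,N); sL=30/181, sR=6/29; mL=-108/5249, mR=651/5249; mL+mR=3/29 → advance +1; mR−mL=759/5249 → turn +1·90°
n=1: pose=(-7,7,W); sL=120/617, sR=120/761; mL=8640/469537, mR=28380/469537; mL+mR=60/761 → advance +1; mR−mL=19740/469537 → turn +1·90°
n=2: pose=(-8,7,S); sL=60/289, sR=12/73; mL=456/21097, mR=1278/21097; mL+mR=6/73 → advance +1; mR−mL=822/21097 → turn +1·90°
n=3: pose=(-8,6,E); sL=24/137, sR=40/183; mL=-544/25071, mR=3284/25071; mL+mR=20/183 → advance +1; mR−mL=1276/8357 → turn +1·90°
n=4: pose=(-7,6,N); sL=30/181, sR=6/29; mL=-108/5249, mR=651/5249; mL+mR=3/29 → advance +1; mR−mL=759/5249 → turn +1·90°
n=5: pose=(-7,7,W); sL=120/617, sR=120/761; mL=8640/469537, mR=28380/469537; mL+mR=60/761 → advance +1; mR−mL=19740/469537 → turn +1·90°
n=6: pose=(-8,7,S); sL=60/289, sR=12/73; mL=456/21097, mR=1278/21097; mL+mR=6/73 → advance +1; mR−mL=822/21097 → turn +1·90°
n=7: pose=(-8,6,E); sL=24/137, sR=40/183; mL=-544/25071, mR=3284/25071; mL+mR=20/183 → advance +1; mR−mL=1276/8357 → turn +1·90°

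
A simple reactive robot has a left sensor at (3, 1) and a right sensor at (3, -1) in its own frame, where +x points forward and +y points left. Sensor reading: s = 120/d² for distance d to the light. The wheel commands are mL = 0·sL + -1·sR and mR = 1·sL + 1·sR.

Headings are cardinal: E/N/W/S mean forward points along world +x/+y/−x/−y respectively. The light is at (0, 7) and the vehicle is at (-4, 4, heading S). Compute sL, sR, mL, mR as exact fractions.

8/3 120/61 -120/61 848/183

left sensor world pos  = (-3, 1); dL² = 45
right sensor world pos = (-5, 1); dR² = 61
sL = 120/45 = 8/3
sR = 120/61 = 120/61
mL = 0·sL + -1·sR = -120/61
mR = 1·sL + 1·sR = 848/183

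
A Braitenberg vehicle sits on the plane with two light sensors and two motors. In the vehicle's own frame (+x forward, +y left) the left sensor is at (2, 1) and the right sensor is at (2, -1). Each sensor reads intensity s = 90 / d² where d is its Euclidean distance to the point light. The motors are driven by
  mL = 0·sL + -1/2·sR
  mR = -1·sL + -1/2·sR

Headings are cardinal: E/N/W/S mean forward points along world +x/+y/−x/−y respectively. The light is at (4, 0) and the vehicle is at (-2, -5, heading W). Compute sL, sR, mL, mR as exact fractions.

9/10 9/8 -9/16 -117/80

left sensor world pos  = (-4, -6); dL² = 100
right sensor world pos = (-4, -4); dR² = 80
sL = 90/100 = 9/10
sR = 90/80 = 9/8
mL = 0·sL + -1/2·sR = -9/16
mR = -1·sL + -1/2·sR = -117/80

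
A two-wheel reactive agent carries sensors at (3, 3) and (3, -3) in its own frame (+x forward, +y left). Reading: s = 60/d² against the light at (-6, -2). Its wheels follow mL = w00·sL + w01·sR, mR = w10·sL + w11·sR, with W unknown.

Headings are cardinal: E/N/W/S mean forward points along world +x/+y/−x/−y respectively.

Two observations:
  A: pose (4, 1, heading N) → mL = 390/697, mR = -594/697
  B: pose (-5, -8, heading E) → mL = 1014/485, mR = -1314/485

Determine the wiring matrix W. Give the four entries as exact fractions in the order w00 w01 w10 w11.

1 -1/2 -1 -1/2

obs A: pose=(4,1,N) → sL=12/17, sR=12/41, mL=390/697, mR=-594/697
obs B: pose=(-5,-8,E) → sL=12/5, sR=60/97, mL=1014/485, mR=-1314/485
sensor matrix S = [[12/17, 12/41], [12/5, 60/97]]; det S = -89856/338045
solve [mL_A; mL_B] = S·[w00; w01] and [mR_A; mR_B] = S·[w10; w11]:
  w00 = 1, w01 = -1/2, w10 = -1, w11 = -1/2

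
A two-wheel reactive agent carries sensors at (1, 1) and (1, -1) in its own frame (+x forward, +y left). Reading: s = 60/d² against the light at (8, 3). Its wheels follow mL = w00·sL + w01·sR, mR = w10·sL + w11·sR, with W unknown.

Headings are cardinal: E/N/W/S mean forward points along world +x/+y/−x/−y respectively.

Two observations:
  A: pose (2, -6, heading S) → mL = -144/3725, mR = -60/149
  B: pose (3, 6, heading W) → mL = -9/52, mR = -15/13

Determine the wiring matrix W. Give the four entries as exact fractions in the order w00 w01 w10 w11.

-1/2 1/2 0 -1

obs A: pose=(2,-6,S) → sL=12/25, sR=60/149, mL=-144/3725, mR=-60/149
obs B: pose=(3,6,W) → sL=3/2, sR=15/13, mL=-9/52, mR=-15/13
sensor matrix S = [[12/25, 60/149], [3/2, 15/13]]; det S = -486/9685
solve [mL_A; mL_B] = S·[w00; w01] and [mR_A; mR_B] = S·[w10; w11]:
  w00 = -1/2, w01 = 1/2, w10 = 0, w11 = -1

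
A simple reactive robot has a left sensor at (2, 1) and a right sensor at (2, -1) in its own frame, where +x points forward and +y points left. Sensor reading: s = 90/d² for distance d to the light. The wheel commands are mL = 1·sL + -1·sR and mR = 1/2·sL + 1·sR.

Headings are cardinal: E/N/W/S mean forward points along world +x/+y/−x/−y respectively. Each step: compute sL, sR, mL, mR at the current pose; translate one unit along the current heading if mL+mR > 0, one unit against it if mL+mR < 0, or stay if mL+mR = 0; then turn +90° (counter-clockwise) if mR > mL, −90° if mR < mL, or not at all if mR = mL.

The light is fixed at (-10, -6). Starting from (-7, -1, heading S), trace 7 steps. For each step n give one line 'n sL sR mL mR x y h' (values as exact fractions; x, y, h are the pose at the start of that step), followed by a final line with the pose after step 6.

0 18/5 90/13 -216/65 567/65 -7 -1 S
1 9/5 45/17 -72/85 603/170 -7 -2 E
2 2 90/61 32/61 151/61 -6 -2 N
3 9/2 9/4 9/4 9/2 -6 -1 W
4 18/5 90/13 -216/65 567/65 -7 -1 S
5 9/5 45/17 -72/85 603/170 -7 -2 E
6 2 90/61 32/61 151/61 -6 -2 N
final -6 -1 W

n=0: pose=(-7,-1,S); sL=18/5, sR=90/13; mL=-216/65, mR=567/65; mL+mR=27/5 → advance +1; mR−mL=783/65 → turn +1·90°
n=1: pose=(-7,-2,E); sL=9/5, sR=45/17; mL=-72/85, mR=603/170; mL+mR=27/10 → advance +1; mR−mL=747/170 → turn +1·90°
n=2: pose=(-6,-2,N); sL=2, sR=90/61; mL=32/61, mR=151/61; mL+mR=3 → advance +1; mR−mL=119/61 → turn +1·90°
n=3: pose=(-6,-1,W); sL=9/2, sR=9/4; mL=9/4, mR=9/2; mL+mR=27/4 → advance +1; mR−mL=9/4 → turn +1·90°
n=4: pose=(-7,-1,S); sL=18/5, sR=90/13; mL=-216/65, mR=567/65; mL+mR=27/5 → advance +1; mR−mL=783/65 → turn +1·90°
n=5: pose=(-7,-2,E); sL=9/5, sR=45/17; mL=-72/85, mR=603/170; mL+mR=27/10 → advance +1; mR−mL=747/170 → turn +1·90°
n=6: pose=(-6,-2,N); sL=2, sR=90/61; mL=32/61, mR=151/61; mL+mR=3 → advance +1; mR−mL=119/61 → turn +1·90°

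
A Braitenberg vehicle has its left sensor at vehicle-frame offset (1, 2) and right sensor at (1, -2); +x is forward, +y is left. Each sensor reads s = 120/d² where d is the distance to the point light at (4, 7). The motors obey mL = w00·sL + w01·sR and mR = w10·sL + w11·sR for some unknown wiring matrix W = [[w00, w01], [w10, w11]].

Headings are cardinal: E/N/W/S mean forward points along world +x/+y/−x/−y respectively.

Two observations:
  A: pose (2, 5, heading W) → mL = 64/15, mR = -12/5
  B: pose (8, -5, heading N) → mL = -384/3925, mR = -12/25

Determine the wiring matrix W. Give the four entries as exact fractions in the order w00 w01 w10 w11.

-1/2 1/2 -1/2 0

obs A: pose=(2,5,W) → sL=24/5, sR=40/3, mL=64/15, mR=-12/5
obs B: pose=(8,-5,N) → sL=24/25, sR=120/157, mL=-384/3925, mR=-12/25
sensor matrix S = [[24/5, 40/3], [24/25, 120/157]]; det S = -7168/785
solve [mL_A; mL_B] = S·[w00; w01] and [mR_A; mR_B] = S·[w10; w11]:
  w00 = -1/2, w01 = 1/2, w10 = -1/2, w11 = 0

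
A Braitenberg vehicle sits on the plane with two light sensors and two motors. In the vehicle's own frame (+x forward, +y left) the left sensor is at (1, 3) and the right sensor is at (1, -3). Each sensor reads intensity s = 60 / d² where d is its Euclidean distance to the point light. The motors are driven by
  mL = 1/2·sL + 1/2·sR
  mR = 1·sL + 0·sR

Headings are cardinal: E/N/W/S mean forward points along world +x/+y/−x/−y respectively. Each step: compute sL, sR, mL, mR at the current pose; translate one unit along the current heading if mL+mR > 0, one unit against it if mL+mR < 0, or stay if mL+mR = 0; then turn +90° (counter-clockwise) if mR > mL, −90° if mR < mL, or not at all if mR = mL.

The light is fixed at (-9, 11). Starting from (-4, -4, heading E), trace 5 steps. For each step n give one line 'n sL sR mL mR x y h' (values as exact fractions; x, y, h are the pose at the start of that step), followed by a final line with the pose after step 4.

n=0: pose=(-4,-4,E); sL=1/3, sR=1/6; mL=1/4, mR=1/3; mL+mR=7/12 → advance +1; mR−mL=1/12 → turn +1·90°
n=1: pose=(-3,-4,N); sL=12/41, sR=60/277; mL=2892/11357, mR=12/41; mL+mR=6216/11357 → advance +1; mR−mL=432/11357 → turn +1·90°
n=2: pose=(-3,-3,W); sL=30/157, sR=30/73; mL=3450/11461, mR=30/157; mL+mR=5640/11461 → advance +1; mR−mL=-1260/11461 → turn -1·90°
n=3: pose=(-4,-3,N); sL=60/173, sR=60/233; mL=12180/40309, mR=60/173; mL+mR=26160/40309 → advance +1; mR−mL=1800/40309 → turn +1·90°
n=4: pose=(-4,-2,W); sL=15/68, sR=15/29; mL=1455/3944, mR=15/68; mL+mR=2325/3944 → advance +1; mR−mL=-585/3944 → turn -1·90°

0 1/3 1/6 1/4 1/3 -4 -4 E
1 12/41 60/277 2892/11357 12/41 -3 -4 N
2 30/157 30/73 3450/11461 30/157 -3 -3 W
3 60/173 60/233 12180/40309 60/173 -4 -3 N
4 15/68 15/29 1455/3944 15/68 -4 -2 W
final -5 -2 N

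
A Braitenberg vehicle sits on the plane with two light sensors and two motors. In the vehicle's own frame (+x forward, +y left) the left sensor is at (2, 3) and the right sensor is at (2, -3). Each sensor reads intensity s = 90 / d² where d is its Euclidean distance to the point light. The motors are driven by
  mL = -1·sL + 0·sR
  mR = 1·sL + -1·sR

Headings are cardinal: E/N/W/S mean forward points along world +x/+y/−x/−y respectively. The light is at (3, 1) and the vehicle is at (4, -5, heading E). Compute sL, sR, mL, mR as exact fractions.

5 1 -5 4

left sensor world pos  = (6, -2); dL² = 18
right sensor world pos = (6, -8); dR² = 90
sL = 90/18 = 5
sR = 90/90 = 1
mL = -1·sL + 0·sR = -5
mR = 1·sL + -1·sR = 4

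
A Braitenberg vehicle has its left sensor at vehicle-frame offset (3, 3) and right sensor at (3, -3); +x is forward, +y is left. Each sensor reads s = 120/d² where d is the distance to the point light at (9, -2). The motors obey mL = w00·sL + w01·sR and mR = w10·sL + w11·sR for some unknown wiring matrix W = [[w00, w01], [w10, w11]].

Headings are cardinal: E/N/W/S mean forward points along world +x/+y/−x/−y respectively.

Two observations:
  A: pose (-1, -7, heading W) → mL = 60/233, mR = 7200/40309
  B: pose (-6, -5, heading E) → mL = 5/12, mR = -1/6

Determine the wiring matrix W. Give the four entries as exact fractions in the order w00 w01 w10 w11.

obs A: pose=(-1,-7,W) → sL=120/233, sR=120/173, mL=60/233, mR=7200/40309
obs B: pose=(-6,-5,E) → sL=5/6, sR=2/3, mL=5/12, mR=-1/6
sensor matrix S = [[120/233, 120/173], [5/6, 2/3]]; det S = -9460/40309
solve [mL_A; mL_B] = S·[w00; w01] and [mR_A; mR_B] = S·[w10; w11]:
  w00 = 1/2, w01 = 0, w10 = -1, w11 = 1

1/2 0 -1 1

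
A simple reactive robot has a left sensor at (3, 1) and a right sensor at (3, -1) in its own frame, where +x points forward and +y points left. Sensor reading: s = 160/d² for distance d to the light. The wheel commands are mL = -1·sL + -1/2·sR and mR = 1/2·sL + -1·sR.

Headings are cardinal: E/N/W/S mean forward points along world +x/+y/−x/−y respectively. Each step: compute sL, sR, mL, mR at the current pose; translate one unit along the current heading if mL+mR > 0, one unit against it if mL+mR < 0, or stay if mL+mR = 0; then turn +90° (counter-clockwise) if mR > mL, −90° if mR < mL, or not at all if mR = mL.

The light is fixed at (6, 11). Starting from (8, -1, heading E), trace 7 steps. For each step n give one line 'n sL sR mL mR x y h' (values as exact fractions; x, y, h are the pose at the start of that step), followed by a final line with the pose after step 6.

n=0: pose=(8,-1,E); sL=80/73, sR=80/97; mL=-10680/7081, mR=-1960/7081; mL+mR=-12640/7081 → advance -1; mR−mL=8720/7081 → turn +1·90°
n=1: pose=(7,-1,N); sL=160/81, sR=32/17; mL=-4016/1377, mR=-1232/1377; mL+mR=-5248/1377 → advance -1; mR−mL=928/459 → turn +1·90°
n=2: pose=(7,-2,W); sL=4/5, sR=40/37; mL=-248/185, mR=-126/185; mL+mR=-374/185 → advance -1; mR−mL=122/185 → turn +1·90°
n=3: pose=(8,-2,S); sL=32/53, sR=160/257; mL=-12464/13621, mR=-4368/13621; mL+mR=-16832/13621 → advance -1; mR−mL=8096/13621 → turn +1·90°
n=4: pose=(8,-1,E); sL=80/73, sR=80/97; mL=-10680/7081, mR=-1960/7081; mL+mR=-12640/7081 → advance -1; mR−mL=8720/7081 → turn +1·90°
n=5: pose=(7,-1,N); sL=160/81, sR=32/17; mL=-4016/1377, mR=-1232/1377; mL+mR=-5248/1377 → advance -1; mR−mL=928/459 → turn +1·90°
n=6: pose=(7,-2,W); sL=4/5, sR=40/37; mL=-248/185, mR=-126/185; mL+mR=-374/185 → advance -1; mR−mL=122/185 → turn +1·90°

0 80/73 80/97 -10680/7081 -1960/7081 8 -1 E
1 160/81 32/17 -4016/1377 -1232/1377 7 -1 N
2 4/5 40/37 -248/185 -126/185 7 -2 W
3 32/53 160/257 -12464/13621 -4368/13621 8 -2 S
4 80/73 80/97 -10680/7081 -1960/7081 8 -1 E
5 160/81 32/17 -4016/1377 -1232/1377 7 -1 N
6 4/5 40/37 -248/185 -126/185 7 -2 W
final 8 -2 S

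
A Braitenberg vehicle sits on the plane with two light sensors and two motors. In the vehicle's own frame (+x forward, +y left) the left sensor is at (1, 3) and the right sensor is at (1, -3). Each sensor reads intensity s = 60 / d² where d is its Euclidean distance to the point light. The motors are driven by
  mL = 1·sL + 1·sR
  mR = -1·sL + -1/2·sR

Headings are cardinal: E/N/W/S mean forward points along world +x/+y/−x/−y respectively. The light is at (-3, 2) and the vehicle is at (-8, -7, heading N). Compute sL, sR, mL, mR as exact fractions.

15/32 15/17 735/544 -495/544

left sensor world pos  = (-11, -6); dL² = 128
right sensor world pos = (-5, -6); dR² = 68
sL = 60/128 = 15/32
sR = 60/68 = 15/17
mL = 1·sL + 1·sR = 735/544
mR = -1·sL + -1/2·sR = -495/544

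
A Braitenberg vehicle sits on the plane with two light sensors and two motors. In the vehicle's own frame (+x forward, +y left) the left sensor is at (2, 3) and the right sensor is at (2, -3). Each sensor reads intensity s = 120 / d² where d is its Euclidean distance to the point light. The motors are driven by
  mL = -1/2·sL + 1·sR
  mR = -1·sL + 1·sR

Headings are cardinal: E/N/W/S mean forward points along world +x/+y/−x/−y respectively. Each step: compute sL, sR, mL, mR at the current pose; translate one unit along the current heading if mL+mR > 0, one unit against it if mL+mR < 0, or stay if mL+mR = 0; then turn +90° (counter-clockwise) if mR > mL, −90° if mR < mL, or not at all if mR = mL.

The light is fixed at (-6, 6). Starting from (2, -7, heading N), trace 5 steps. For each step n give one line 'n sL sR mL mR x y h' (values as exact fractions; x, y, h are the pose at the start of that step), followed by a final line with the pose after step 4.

0 60/73 60/121 750/8833 -2880/8833 2 -7 N
1 120/221 120/389 3180/85969 -20160/85969 2 -8 E
2 30/89 15/34 825/3026 315/3026 1 -8 S
3 120/349 120/169 31740/58981 21600/58981 1 -9 W
4 60/89 12/25 318/2225 -432/2225 0 -9 N
final 0 -10 E

n=0: pose=(2,-7,N); sL=60/73, sR=60/121; mL=750/8833, mR=-2880/8833; mL+mR=-2130/8833 → advance -1; mR−mL=-30/73 → turn -1·90°
n=1: pose=(2,-8,E); sL=120/221, sR=120/389; mL=3180/85969, mR=-20160/85969; mL+mR=-16980/85969 → advance -1; mR−mL=-60/221 → turn -1·90°
n=2: pose=(1,-8,S); sL=30/89, sR=15/34; mL=825/3026, mR=315/3026; mL+mR=570/1513 → advance +1; mR−mL=-15/89 → turn -1·90°
n=3: pose=(1,-9,W); sL=120/349, sR=120/169; mL=31740/58981, mR=21600/58981; mL+mR=53340/58981 → advance +1; mR−mL=-60/349 → turn -1·90°
n=4: pose=(0,-9,N); sL=60/89, sR=12/25; mL=318/2225, mR=-432/2225; mL+mR=-114/2225 → advance -1; mR−mL=-30/89 → turn -1·90°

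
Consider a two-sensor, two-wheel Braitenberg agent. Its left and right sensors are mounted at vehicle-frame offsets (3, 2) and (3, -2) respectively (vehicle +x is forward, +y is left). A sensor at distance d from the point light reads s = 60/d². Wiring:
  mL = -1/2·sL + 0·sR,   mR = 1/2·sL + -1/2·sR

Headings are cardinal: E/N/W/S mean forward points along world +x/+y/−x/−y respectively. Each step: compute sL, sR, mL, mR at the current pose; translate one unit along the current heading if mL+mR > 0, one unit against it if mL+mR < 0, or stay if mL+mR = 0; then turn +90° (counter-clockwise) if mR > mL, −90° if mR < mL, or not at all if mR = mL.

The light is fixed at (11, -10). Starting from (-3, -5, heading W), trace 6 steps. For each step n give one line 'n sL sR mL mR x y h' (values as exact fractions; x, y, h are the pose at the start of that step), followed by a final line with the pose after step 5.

0 30/149 30/169 -15/149 300/25181 -3 -5 W
1 12/25 60/229 -6/25 624/5725 -2 -5 S
2 15/41 15/29 -15/82 -90/1189 -2 -4 E
3 60/337 4/15 -30/337 -224/5055 -3 -4 N
4 30/149 30/169 -15/149 300/25181 -3 -5 W
5 12/25 60/229 -6/25 624/5725 -2 -5 S
final -2 -4 E

n=0: pose=(-3,-5,W); sL=30/149, sR=30/169; mL=-15/149, mR=300/25181; mL+mR=-15/169 → advance -1; mR−mL=2835/25181 → turn +1·90°
n=1: pose=(-2,-5,S); sL=12/25, sR=60/229; mL=-6/25, mR=624/5725; mL+mR=-30/229 → advance -1; mR−mL=1998/5725 → turn +1·90°
n=2: pose=(-2,-4,E); sL=15/41, sR=15/29; mL=-15/82, mR=-90/1189; mL+mR=-15/58 → advance -1; mR−mL=255/2378 → turn +1·90°
n=3: pose=(-3,-4,N); sL=60/337, sR=4/15; mL=-30/337, mR=-224/5055; mL+mR=-2/15 → advance -1; mR−mL=226/5055 → turn +1·90°
n=4: pose=(-3,-5,W); sL=30/149, sR=30/169; mL=-15/149, mR=300/25181; mL+mR=-15/169 → advance -1; mR−mL=2835/25181 → turn +1·90°
n=5: pose=(-2,-5,S); sL=12/25, sR=60/229; mL=-6/25, mR=624/5725; mL+mR=-30/229 → advance -1; mR−mL=1998/5725 → turn +1·90°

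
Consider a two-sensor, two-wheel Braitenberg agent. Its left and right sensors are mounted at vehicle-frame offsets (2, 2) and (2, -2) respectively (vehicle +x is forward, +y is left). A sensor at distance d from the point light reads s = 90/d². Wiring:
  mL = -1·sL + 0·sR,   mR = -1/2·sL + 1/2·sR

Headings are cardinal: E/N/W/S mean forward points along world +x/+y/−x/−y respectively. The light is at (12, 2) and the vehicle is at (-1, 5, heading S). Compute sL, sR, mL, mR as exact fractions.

45/61 45/113 -45/61 -1170/6893

left sensor world pos  = (1, 3); dL² = 122
right sensor world pos = (-3, 3); dR² = 226
sL = 90/122 = 45/61
sR = 90/226 = 45/113
mL = -1·sL + 0·sR = -45/61
mR = -1/2·sL + 1/2·sR = -1170/6893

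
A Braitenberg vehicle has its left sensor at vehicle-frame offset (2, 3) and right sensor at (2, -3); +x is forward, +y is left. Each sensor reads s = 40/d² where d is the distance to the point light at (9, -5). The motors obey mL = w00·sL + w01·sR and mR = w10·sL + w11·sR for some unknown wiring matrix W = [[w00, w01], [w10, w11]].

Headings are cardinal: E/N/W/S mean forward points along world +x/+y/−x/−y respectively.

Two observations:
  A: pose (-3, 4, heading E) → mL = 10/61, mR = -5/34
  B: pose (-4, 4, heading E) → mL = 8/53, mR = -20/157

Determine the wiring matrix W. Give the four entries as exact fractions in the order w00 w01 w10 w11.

obs A: pose=(-3,4,E) → sL=10/61, sR=5/17, mL=10/61, mR=-5/34
obs B: pose=(-4,4,E) → sL=8/53, sR=40/157, mL=8/53, mR=-20/157
sensor matrix S = [[10/61, 5/17], [8/53, 40/157]]; det S = -22680/8628877
solve [mL_A; mL_B] = S·[w00; w01] and [mR_A; mR_B] = S·[w10; w11]:
  w00 = 1, w01 = 0, w10 = 0, w11 = -1/2

1 0 0 -1/2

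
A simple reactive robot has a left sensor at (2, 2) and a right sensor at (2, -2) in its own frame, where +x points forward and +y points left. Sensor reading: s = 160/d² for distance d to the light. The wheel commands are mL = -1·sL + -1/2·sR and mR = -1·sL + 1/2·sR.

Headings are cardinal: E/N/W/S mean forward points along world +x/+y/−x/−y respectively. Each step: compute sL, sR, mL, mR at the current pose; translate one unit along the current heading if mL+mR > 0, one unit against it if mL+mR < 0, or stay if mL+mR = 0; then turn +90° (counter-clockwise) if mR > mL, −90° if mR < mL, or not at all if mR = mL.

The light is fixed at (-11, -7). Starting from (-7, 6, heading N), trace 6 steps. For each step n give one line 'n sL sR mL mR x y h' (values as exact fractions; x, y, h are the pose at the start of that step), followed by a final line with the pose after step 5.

n=0: pose=(-7,6,N); sL=160/229, sR=160/261; mL=-60080/59769, mR=-23440/59769; mL+mR=-320/229 → advance -1; mR−mL=160/261 → turn +1·90°
n=1: pose=(-7,5,W); sL=20/13, sR=4/5; mL=-126/65, mR=-74/65; mL+mR=-40/13 → advance -1; mR−mL=4/5 → turn +1·90°
n=2: pose=(-6,5,S); sL=160/149, sR=160/109; mL=-29360/16241, mR=-5520/16241; mL+mR=-320/149 → advance -1; mR−mL=160/109 → turn +1·90°
n=3: pose=(-6,6,E); sL=80/137, sR=16/17; mL=-2456/2329, mR=-264/2329; mL+mR=-160/137 → advance -1; mR−mL=16/17 → turn +1·90°
n=4: pose=(-7,6,N); sL=160/229, sR=160/261; mL=-60080/59769, mR=-23440/59769; mL+mR=-320/229 → advance -1; mR−mL=160/261 → turn +1·90°
n=5: pose=(-7,5,W); sL=20/13, sR=4/5; mL=-126/65, mR=-74/65; mL+mR=-40/13 → advance -1; mR−mL=4/5 → turn +1·90°

0 160/229 160/261 -60080/59769 -23440/59769 -7 6 N
1 20/13 4/5 -126/65 -74/65 -7 5 W
2 160/149 160/109 -29360/16241 -5520/16241 -6 5 S
3 80/137 16/17 -2456/2329 -264/2329 -6 6 E
4 160/229 160/261 -60080/59769 -23440/59769 -7 6 N
5 20/13 4/5 -126/65 -74/65 -7 5 W
final -6 5 S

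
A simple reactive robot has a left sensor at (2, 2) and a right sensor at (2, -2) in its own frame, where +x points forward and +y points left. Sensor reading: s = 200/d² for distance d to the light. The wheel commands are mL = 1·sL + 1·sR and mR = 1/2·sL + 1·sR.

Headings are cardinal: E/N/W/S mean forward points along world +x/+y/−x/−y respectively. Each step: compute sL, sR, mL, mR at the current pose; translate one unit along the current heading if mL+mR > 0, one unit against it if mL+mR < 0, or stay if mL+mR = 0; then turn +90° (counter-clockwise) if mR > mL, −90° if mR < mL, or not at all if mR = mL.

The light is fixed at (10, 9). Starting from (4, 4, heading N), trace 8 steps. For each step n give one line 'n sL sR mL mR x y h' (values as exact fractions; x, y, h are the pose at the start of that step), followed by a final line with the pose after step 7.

n=0: pose=(4,4,N); sL=200/73, sR=8; mL=784/73, mR=684/73; mL+mR=1468/73 → advance +1; mR−mL=-100/73 → turn -1·90°
n=1: pose=(4,5,E); sL=10, sR=50/13; mL=180/13, mR=115/13; mL+mR=295/13 → advance +1; mR−mL=-5 → turn -1·90°
n=2: pose=(5,5,S); sL=40/9, sR=40/17; mL=1040/153, mR=700/153; mL+mR=580/51 → advance +1; mR−mL=-20/9 → turn -1·90°
n=3: pose=(5,4,W); sL=100/49, sR=100/29; mL=7800/1421, mR=6350/1421; mL+mR=14150/1421 → advance +1; mR−mL=-50/49 → turn -1·90°
n=4: pose=(4,4,N); sL=200/73, sR=8; mL=784/73, mR=684/73; mL+mR=1468/73 → advance +1; mR−mL=-100/73 → turn -1·90°
n=5: pose=(4,5,E); sL=10, sR=50/13; mL=180/13, mR=115/13; mL+mR=295/13 → advance +1; mR−mL=-5 → turn -1·90°
n=6: pose=(5,5,S); sL=40/9, sR=40/17; mL=1040/153, mR=700/153; mL+mR=580/51 → advance +1; mR−mL=-20/9 → turn -1·90°
n=7: pose=(5,4,W); sL=100/49, sR=100/29; mL=7800/1421, mR=6350/1421; mL+mR=14150/1421 → advance +1; mR−mL=-50/49 → turn -1·90°

0 200/73 8 784/73 684/73 4 4 N
1 10 50/13 180/13 115/13 4 5 E
2 40/9 40/17 1040/153 700/153 5 5 S
3 100/49 100/29 7800/1421 6350/1421 5 4 W
4 200/73 8 784/73 684/73 4 4 N
5 10 50/13 180/13 115/13 4 5 E
6 40/9 40/17 1040/153 700/153 5 5 S
7 100/49 100/29 7800/1421 6350/1421 5 4 W
final 4 4 N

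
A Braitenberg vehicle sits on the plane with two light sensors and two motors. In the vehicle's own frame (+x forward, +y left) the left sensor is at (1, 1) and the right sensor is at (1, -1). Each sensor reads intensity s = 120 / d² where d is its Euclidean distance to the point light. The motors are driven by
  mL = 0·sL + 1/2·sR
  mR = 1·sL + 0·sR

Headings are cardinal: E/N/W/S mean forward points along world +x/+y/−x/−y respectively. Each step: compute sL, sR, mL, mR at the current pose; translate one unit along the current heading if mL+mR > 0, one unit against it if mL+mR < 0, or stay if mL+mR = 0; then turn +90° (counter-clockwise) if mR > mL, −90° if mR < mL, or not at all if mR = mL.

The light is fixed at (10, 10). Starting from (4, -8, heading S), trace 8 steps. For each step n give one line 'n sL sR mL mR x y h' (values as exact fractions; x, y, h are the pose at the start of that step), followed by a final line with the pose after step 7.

n=0: pose=(4,-8,S); sL=60/193, sR=12/41; mL=6/41, mR=60/193; mL+mR=3618/7913 → advance +1; mR−mL=1302/7913 → turn +1·90°
n=1: pose=(4,-9,E); sL=120/349, sR=24/85; mL=12/85, mR=120/349; mL+mR=14388/29665 → advance +1; mR−mL=6012/29665 → turn +1·90°
n=2: pose=(5,-9,N); sL=1/3, sR=6/17; mL=3/17, mR=1/3; mL+mR=26/51 → advance +1; mR−mL=8/51 → turn +1·90°
n=3: pose=(5,-8,W); sL=120/397, sR=24/65; mL=12/65, mR=120/397; mL+mR=12564/25805 → advance +1; mR−mL=3036/25805 → turn +1·90°
n=4: pose=(4,-8,S); sL=60/193, sR=12/41; mL=6/41, mR=60/193; mL+mR=3618/7913 → advance +1; mR−mL=1302/7913 → turn +1·90°
n=5: pose=(4,-9,E); sL=120/349, sR=24/85; mL=12/85, mR=120/349; mL+mR=14388/29665 → advance +1; mR−mL=6012/29665 → turn +1·90°
n=6: pose=(5,-9,N); sL=1/3, sR=6/17; mL=3/17, mR=1/3; mL+mR=26/51 → advance +1; mR−mL=8/51 → turn +1·90°
n=7: pose=(5,-8,W); sL=120/397, sR=24/65; mL=12/65, mR=120/397; mL+mR=12564/25805 → advance +1; mR−mL=3036/25805 → turn +1·90°

0 60/193 12/41 6/41 60/193 4 -8 S
1 120/349 24/85 12/85 120/349 4 -9 E
2 1/3 6/17 3/17 1/3 5 -9 N
3 120/397 24/65 12/65 120/397 5 -8 W
4 60/193 12/41 6/41 60/193 4 -8 S
5 120/349 24/85 12/85 120/349 4 -9 E
6 1/3 6/17 3/17 1/3 5 -9 N
7 120/397 24/65 12/65 120/397 5 -8 W
final 4 -8 S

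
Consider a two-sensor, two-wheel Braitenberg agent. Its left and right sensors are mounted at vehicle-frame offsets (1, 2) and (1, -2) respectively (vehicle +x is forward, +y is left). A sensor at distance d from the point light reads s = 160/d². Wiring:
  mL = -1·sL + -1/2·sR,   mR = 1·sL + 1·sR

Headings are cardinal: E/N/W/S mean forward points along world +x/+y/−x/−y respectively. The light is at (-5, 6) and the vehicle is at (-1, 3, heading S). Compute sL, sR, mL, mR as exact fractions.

left sensor world pos  = (1, 2); dL² = 52
right sensor world pos = (-3, 2); dR² = 20
sL = 160/52 = 40/13
sR = 160/20 = 8
mL = -1·sL + -1/2·sR = -92/13
mR = 1·sL + 1·sR = 144/13

40/13 8 -92/13 144/13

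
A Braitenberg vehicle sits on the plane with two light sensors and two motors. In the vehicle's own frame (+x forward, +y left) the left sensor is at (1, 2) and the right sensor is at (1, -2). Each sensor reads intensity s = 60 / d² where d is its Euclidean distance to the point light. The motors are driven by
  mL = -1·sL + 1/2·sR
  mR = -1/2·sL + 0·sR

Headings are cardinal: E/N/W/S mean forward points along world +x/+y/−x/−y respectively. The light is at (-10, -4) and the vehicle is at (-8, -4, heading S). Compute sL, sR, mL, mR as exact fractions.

left sensor world pos  = (-6, -5); dL² = 17
right sensor world pos = (-10, -5); dR² = 1
sL = 60/17 = 60/17
sR = 60/1 = 60
mL = -1·sL + 1/2·sR = 450/17
mR = -1/2·sL + 0·sR = -30/17

60/17 60 450/17 -30/17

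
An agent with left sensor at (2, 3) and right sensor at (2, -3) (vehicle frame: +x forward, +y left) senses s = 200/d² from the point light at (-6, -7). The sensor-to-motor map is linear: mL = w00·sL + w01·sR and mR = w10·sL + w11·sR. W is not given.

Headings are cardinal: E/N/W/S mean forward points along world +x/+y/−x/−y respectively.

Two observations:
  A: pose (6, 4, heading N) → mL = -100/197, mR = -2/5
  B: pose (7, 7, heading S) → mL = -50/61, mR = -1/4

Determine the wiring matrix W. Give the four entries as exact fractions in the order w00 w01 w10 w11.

obs A: pose=(6,4,N) → sL=4/5, sR=100/197, mL=-100/197, mR=-2/5
obs B: pose=(7,7,S) → sL=1/2, sR=50/61, mL=-50/61, mR=-1/4
sensor matrix S = [[4/5, 100/197], [1/2, 50/61]]; det S = 4830/12017
solve [mL_A; mL_B] = S·[w00; w01] and [mR_A; mR_B] = S·[w10; w11]:
  w00 = 0, w01 = -1, w10 = -1/2, w11 = 0

0 -1 -1/2 0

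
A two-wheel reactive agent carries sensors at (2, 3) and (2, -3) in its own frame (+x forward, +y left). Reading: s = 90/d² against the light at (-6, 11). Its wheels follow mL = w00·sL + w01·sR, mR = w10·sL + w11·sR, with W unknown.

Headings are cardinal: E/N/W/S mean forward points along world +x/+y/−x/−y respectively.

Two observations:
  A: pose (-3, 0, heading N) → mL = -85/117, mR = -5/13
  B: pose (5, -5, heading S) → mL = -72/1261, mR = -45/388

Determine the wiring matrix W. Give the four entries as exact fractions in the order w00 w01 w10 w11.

-1 1/2 0 -1/2

obs A: pose=(-3,0,N) → sL=10/9, sR=10/13, mL=-85/117, mR=-5/13
obs B: pose=(5,-5,S) → sL=9/52, sR=45/194, mL=-72/1261, mR=-45/388
sensor matrix S = [[10/9, 10/13], [9/52, 45/194]]; det S = 4085/32786
solve [mL_A; mL_B] = S·[w00; w01] and [mR_A; mR_B] = S·[w10; w11]:
  w00 = -1, w01 = 1/2, w10 = 0, w11 = -1/2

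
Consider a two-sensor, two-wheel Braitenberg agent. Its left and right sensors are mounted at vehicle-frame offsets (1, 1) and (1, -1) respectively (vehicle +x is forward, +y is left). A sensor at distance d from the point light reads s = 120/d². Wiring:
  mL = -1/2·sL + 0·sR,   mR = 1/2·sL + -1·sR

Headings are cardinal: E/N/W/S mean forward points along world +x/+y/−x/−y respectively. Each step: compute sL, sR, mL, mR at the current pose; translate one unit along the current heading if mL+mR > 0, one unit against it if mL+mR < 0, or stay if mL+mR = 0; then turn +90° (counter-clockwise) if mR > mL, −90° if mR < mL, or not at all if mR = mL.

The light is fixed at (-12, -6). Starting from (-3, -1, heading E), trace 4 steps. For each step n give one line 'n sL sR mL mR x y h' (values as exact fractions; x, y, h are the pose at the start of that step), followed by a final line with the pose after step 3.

0 15/17 30/29 -15/34 -585/986 -3 -1 E
1 120/97 24/13 -60/97 -1548/1261 -4 -1 S
2 60/37 60/49 -30/37 -750/1813 -4 0 W
3 24/25 120/89 -12/25 -1932/2225 -3 0 S
final -3 1 W

n=0: pose=(-3,-1,E); sL=15/17, sR=30/29; mL=-15/34, mR=-585/986; mL+mR=-30/29 → advance -1; mR−mL=-75/493 → turn -1·90°
n=1: pose=(-4,-1,S); sL=120/97, sR=24/13; mL=-60/97, mR=-1548/1261; mL+mR=-24/13 → advance -1; mR−mL=-768/1261 → turn -1·90°
n=2: pose=(-4,0,W); sL=60/37, sR=60/49; mL=-30/37, mR=-750/1813; mL+mR=-60/49 → advance -1; mR−mL=720/1813 → turn +1·90°
n=3: pose=(-3,0,S); sL=24/25, sR=120/89; mL=-12/25, mR=-1932/2225; mL+mR=-120/89 → advance -1; mR−mL=-864/2225 → turn -1·90°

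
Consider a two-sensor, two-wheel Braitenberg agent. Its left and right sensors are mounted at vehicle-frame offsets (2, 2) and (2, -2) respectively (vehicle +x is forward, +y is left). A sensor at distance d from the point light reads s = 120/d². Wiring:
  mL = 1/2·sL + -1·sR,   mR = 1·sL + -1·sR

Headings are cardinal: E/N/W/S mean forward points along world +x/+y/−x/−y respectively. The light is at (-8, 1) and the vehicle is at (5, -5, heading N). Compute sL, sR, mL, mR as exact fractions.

left sensor world pos  = (3, -3); dL² = 137
right sensor world pos = (7, -3); dR² = 241
sL = 120/137 = 120/137
sR = 120/241 = 120/241
mL = 1/2·sL + -1·sR = -1980/33017
mR = 1·sL + -1·sR = 12480/33017

120/137 120/241 -1980/33017 12480/33017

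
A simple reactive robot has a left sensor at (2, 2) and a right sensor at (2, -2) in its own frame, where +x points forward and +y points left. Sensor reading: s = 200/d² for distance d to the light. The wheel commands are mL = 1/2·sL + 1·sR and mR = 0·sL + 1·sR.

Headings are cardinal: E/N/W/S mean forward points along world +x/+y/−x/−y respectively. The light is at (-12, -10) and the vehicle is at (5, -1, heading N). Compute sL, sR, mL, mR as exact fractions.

100/173 100/241 29350/41693 100/241

left sensor world pos  = (3, 1); dL² = 346
right sensor world pos = (7, 1); dR² = 482
sL = 200/346 = 100/173
sR = 200/482 = 100/241
mL = 1/2·sL + 1·sR = 29350/41693
mR = 0·sL + 1·sR = 100/241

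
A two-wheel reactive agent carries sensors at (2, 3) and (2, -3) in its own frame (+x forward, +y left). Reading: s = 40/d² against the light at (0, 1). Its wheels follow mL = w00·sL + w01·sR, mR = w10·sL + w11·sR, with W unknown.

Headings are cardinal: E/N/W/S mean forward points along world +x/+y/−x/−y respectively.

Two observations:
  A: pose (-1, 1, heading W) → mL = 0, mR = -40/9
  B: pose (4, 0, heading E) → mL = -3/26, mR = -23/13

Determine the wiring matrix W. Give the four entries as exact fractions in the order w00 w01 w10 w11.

-1/2 1/2 -1 -1

obs A: pose=(-1,1,W) → sL=20/9, sR=20/9, mL=0, mR=-40/9
obs B: pose=(4,0,E) → sL=1, sR=10/13, mL=-3/26, mR=-23/13
sensor matrix S = [[20/9, 20/9], [1, 10/13]]; det S = -20/39
solve [mL_A; mL_B] = S·[w00; w01] and [mR_A; mR_B] = S·[w10; w11]:
  w00 = -1/2, w01 = 1/2, w10 = -1, w11 = -1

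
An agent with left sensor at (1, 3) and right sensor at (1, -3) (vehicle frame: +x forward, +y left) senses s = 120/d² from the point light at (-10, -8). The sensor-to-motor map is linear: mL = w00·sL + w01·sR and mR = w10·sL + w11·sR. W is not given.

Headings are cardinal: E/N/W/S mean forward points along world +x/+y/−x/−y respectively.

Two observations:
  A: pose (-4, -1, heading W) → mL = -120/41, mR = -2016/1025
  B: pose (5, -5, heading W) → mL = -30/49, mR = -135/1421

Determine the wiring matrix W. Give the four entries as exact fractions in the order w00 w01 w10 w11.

obs A: pose=(-4,-1,W) → sL=120/41, sR=24/25, mL=-120/41, mR=-2016/1025
obs B: pose=(5,-5,W) → sL=30/49, sR=15/29, mL=-30/49, mR=-135/1421
sensor matrix S = [[120/41, 24/25], [30/49, 15/29]]; det S = 269784/291305
solve [mL_A; mL_B] = S·[w00; w01] and [mR_A; mR_B] = S·[w10; w11]:
  w00 = -1, w01 = 0, w10 = -1, w11 = 1

-1 0 -1 1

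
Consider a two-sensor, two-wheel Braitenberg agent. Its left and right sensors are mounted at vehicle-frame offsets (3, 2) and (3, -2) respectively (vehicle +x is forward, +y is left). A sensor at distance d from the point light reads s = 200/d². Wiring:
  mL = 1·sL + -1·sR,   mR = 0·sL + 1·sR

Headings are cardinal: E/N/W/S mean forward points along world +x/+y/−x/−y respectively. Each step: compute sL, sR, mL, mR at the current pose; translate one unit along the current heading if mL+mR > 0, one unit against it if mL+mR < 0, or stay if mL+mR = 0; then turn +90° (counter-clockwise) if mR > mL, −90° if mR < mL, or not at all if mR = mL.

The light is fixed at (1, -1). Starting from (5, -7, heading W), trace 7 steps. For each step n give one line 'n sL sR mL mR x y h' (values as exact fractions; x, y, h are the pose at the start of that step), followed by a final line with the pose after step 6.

0 40/13 200/17 -1920/221 200/17 5 -7 W
1 100/53 100/41 -1200/2173 100/41 4 -7 S
2 200/61 200/117 11200/7137 200/117 4 -8 E
3 10 50/13 80/13 50/13 5 -8 N
4 40/13 200/113 1920/1469 200/113 5 -7 E
5 100/9 100/29 2000/261 100/29 6 -7 N
6 200/73 200/113 8000/8249 200/113 6 -6 E
final 7 -6 N

n=0: pose=(5,-7,W); sL=40/13, sR=200/17; mL=-1920/221, mR=200/17; mL+mR=40/13 → advance +1; mR−mL=4520/221 → turn +1·90°
n=1: pose=(4,-7,S); sL=100/53, sR=100/41; mL=-1200/2173, mR=100/41; mL+mR=100/53 → advance +1; mR−mL=6500/2173 → turn +1·90°
n=2: pose=(4,-8,E); sL=200/61, sR=200/117; mL=11200/7137, mR=200/117; mL+mR=200/61 → advance +1; mR−mL=1000/7137 → turn +1·90°
n=3: pose=(5,-8,N); sL=10, sR=50/13; mL=80/13, mR=50/13; mL+mR=10 → advance +1; mR−mL=-30/13 → turn -1·90°
n=4: pose=(5,-7,E); sL=40/13, sR=200/113; mL=1920/1469, mR=200/113; mL+mR=40/13 → advance +1; mR−mL=680/1469 → turn +1·90°
n=5: pose=(6,-7,N); sL=100/9, sR=100/29; mL=2000/261, mR=100/29; mL+mR=100/9 → advance +1; mR−mL=-1100/261 → turn -1·90°
n=6: pose=(6,-6,E); sL=200/73, sR=200/113; mL=8000/8249, mR=200/113; mL+mR=200/73 → advance +1; mR−mL=6600/8249 → turn +1·90°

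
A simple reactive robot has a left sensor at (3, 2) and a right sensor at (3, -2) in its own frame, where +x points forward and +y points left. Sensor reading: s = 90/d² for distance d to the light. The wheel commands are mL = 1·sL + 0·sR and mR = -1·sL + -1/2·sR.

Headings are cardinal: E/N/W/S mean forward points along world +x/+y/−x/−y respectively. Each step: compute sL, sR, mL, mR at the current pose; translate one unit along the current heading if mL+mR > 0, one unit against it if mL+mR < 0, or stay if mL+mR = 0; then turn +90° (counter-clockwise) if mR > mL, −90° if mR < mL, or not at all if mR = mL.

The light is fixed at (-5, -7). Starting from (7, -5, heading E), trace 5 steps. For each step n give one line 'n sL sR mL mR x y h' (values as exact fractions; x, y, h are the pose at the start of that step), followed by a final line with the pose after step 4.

n=0: pose=(7,-5,E); sL=90/241, sR=2/5; mL=90/241, mR=-691/1205; mL+mR=-1/5 → advance -1; mR−mL=-1141/1205 → turn -1·90°
n=1: pose=(6,-5,S); sL=9/17, sR=45/41; mL=9/17, mR=-1503/1394; mL+mR=-45/82 → advance -1; mR−mL=-2241/1394 → turn -1·90°
n=2: pose=(6,-4,W); sL=18/13, sR=90/89; mL=18/13, mR=-2187/1157; mL+mR=-45/89 → advance -1; mR−mL=-3789/1157 → turn -1·90°
n=3: pose=(7,-4,N); sL=45/68, sR=45/116; mL=45/68, mR=-3375/3944; mL+mR=-45/232 → advance -1; mR−mL=-5985/3944 → turn -1·90°
n=4: pose=(7,-5,E); sL=90/241, sR=2/5; mL=90/241, mR=-691/1205; mL+mR=-1/5 → advance -1; mR−mL=-1141/1205 → turn -1·90°

0 90/241 2/5 90/241 -691/1205 7 -5 E
1 9/17 45/41 9/17 -1503/1394 6 -5 S
2 18/13 90/89 18/13 -2187/1157 6 -4 W
3 45/68 45/116 45/68 -3375/3944 7 -4 N
4 90/241 2/5 90/241 -691/1205 7 -5 E
final 6 -5 S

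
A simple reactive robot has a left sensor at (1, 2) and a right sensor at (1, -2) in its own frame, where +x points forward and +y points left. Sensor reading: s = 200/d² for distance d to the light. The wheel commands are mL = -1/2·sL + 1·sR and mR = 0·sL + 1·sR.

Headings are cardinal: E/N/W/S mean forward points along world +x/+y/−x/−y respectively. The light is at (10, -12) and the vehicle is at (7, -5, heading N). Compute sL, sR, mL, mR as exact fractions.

left sensor world pos  = (5, -4); dL² = 89
right sensor world pos = (9, -4); dR² = 65
sL = 200/89 = 200/89
sR = 200/65 = 40/13
mL = -1/2·sL + 1·sR = 2260/1157
mR = 0·sL + 1·sR = 40/13

200/89 40/13 2260/1157 40/13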